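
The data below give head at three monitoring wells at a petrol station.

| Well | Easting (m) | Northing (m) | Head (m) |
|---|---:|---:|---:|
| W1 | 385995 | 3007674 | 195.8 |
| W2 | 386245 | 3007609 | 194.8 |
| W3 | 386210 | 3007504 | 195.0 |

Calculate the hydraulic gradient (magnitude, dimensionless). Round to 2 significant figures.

Taking W1 as reference: W2−W1 = (250, -65, -1.0); W3−W1 = (215, -170, -0.8).
Solve a·Δx + b·Δy = Δh: det = 250·(-170) − 215·(-65) = -28525.
∂h/∂x = [(-1.0)·(-170) − (-0.8)·(-65)] / -28525 = -0.004137
∂h/∂y = [250·(-0.8) − 215·(-1.0)] / -28525 = -0.0005259
|∇h| = √(-0.004137² + -0.0005259²) = 0.00417

0.0042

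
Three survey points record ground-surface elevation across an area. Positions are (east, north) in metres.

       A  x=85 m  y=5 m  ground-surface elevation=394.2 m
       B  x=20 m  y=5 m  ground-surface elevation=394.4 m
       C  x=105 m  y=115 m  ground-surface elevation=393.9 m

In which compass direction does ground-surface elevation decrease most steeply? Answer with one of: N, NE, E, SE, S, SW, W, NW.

Taking A as reference: B−A = (-65, 0, +0.2); C−A = (20, 110, -0.3).
Solve a·Δx + b·Δy = Δz: det = (-65)·110 − 20·0 = -7150.
∂z/∂x = [(+0.2)·110 − (-0.3)·0] / -7150 = -0.003077
∂z/∂y = [(-65)·(-0.3) − 20·(+0.2)] / -7150 = -0.002168
Steepest decrease is along −∇f = (+0.003077 E, +0.002168 N) → northeast.

NE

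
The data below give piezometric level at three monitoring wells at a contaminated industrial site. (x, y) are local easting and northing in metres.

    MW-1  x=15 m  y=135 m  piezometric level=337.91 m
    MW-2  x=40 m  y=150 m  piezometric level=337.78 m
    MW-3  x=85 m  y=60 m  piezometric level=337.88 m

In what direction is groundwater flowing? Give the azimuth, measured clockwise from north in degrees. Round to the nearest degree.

051°

Differences from MW-1: to MW-2 (Δx, Δy, Δh) = (25, 15, -0.13); to MW-3 = (70, -75, -0.03).
Determinant of the coordinate differences = 25·(-75) − 70·15 = -2925.
∂h/∂x = [(-0.13)·(-75) − (-0.03)·15] / -2925 = -0.003487
∂h/∂y = [25·(-0.03) − 70·(-0.13)] / -2925 = -0.002855
Flow direction (−∇h) has components (+0.003487 E, +0.002855 N).
Azimuth = atan2(E, N) = atan2(+0.003487, +0.002855) = 50.7° ≈ 051°.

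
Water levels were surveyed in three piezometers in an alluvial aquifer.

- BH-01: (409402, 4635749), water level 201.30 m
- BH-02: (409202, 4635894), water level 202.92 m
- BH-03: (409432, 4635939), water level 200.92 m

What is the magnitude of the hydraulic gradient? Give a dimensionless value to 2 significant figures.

Three-point gradient (reference BH-01): Δ to BH-02 = (-200, 145, +1.62), Δ to BH-03 = (30, 190, -0.38).
∂h/∂x = -0.008569, ∂h/∂y = -0.0006470 (det = -42350).
|∇h| = √(-0.008569² + -0.0006470²) = 0.008593

0.0086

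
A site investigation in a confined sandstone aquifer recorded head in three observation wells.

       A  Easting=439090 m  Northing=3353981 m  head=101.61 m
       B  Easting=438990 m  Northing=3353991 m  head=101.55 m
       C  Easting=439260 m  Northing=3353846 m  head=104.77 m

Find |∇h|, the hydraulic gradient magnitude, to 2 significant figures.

0.026

Taking A as reference: B−A = (-100, 10, -0.06); C−A = (170, -135, +3.16).
Solve a·Δx + b·Δy = Δh: det = (-100)·(-135) − 170·10 = 11800.
∂h/∂x = [(-0.06)·(-135) − (+3.16)·10] / 11800 = -0.001992
∂h/∂y = [(-100)·(+3.16) − 170·(-0.06)] / 11800 = -0.02592
|∇h| = √(-0.001992² + -0.02592²) = 0.026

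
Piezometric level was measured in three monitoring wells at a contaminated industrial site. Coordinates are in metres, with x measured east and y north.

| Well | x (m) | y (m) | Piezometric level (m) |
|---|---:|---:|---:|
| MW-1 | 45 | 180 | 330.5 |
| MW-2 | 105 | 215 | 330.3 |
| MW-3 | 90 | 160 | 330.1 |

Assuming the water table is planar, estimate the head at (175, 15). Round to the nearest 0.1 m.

Differences from MW-1: to MW-2 (Δx, Δy, Δh) = (60, 35, -0.2); to MW-3 = (45, -20, -0.4).
Determinant of the coordinate differences = 60·(-20) − 45·35 = -2775.
∂h/∂x = [(-0.2)·(-20) − (-0.4)·35] / -2775 = -0.006486
∂h/∂y = [60·(-0.4) − 45·(-0.2)] / -2775 = +0.005405
h(175, 15) = 330.5 + (-0.006486)·(130) + (+0.005405)·(-165) = 330.5 -0.843 -0.892 = 328.765 m.

328.8 m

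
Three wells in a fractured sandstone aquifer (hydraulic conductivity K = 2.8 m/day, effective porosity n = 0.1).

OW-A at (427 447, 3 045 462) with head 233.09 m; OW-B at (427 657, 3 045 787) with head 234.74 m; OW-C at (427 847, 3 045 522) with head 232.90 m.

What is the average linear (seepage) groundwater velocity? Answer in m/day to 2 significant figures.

Taking OW-A as reference: OW-B−OW-A = (210, 325, +1.65); OW-C−OW-A = (400, 60, -0.19).
Solve a·Δx + b·Δy = Δh: det = 210·60 − 400·325 = -117400.
∂h/∂x = [(+1.65)·60 − (-0.19)·325] / -117400 = -0.001369
∂h/∂y = [210·(-0.19) − 400·(+1.65)] / -117400 = +0.005962
|∇h| = √(-0.001369² + 0.005962²) = 0.006117
Seepage velocity v = K·i/n = 2.8 × 0.006117 / 0.1 = 0.1713 m/day.

0.17 m/day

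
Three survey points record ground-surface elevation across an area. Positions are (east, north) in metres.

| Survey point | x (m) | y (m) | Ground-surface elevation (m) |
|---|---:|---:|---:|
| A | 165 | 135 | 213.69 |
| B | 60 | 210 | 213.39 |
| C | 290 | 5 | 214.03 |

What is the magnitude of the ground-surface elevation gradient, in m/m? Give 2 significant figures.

Taking A as reference: B−A = (-105, 75, -0.30); C−A = (125, -130, +0.34).
Solve a·Δx + b·Δy = Δz: det = (-105)·(-130) − 125·75 = 4275.
∂z/∂x = [(-0.30)·(-130) − (+0.34)·75] / 4275 = +0.003158
∂z/∂y = [(-105)·(+0.34) − 125·(-0.30)] / 4275 = +0.0004211
|∇f| = √(0.003158² + 0.0004211²) = 0.003186 m/m

0.0032 m/m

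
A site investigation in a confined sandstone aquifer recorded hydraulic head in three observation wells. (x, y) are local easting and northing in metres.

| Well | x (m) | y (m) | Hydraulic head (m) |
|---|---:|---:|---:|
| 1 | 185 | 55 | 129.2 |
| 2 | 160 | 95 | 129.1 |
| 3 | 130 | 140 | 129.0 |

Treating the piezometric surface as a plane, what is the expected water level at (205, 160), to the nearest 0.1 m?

Taking 1 as reference: 2−1 = (-25, 40, -0.1); 3−1 = (-55, 85, -0.2).
Determinant of the coordinate differences = (-25)·85 − (-55)·40 = 75.
∂h/∂x = [(-0.1)·85 − (-0.2)·40] / 75 = -0.006667
∂h/∂y = [(-25)·(-0.2) − (-55)·(-0.1)] / 75 = -0.006667
h(205, 160) = 129.2 + (-0.006667)·(20) + (-0.006667)·(105) = 129.2 -0.133 -0.700 = 128.367 m.

128.4 m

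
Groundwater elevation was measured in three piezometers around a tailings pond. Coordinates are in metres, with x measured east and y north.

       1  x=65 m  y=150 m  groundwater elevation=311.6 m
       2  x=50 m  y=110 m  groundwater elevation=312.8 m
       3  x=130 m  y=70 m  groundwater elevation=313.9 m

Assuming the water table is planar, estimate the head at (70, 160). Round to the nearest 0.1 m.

With h = a·x + b·y + c and 1 as origin, the differences give:
  (-15)·a + (-40)·b = +1.2
  65·a + (-80)·b = +2.3
Eliminate b (×(-80) and ×(-40), subtract): 3800·a = -4.00 → a = ∂h/∂x = -0.001053
Back-substitute: b = ∂h/∂y = -0.02961.
h(70, 160) = 311.6 + (-0.001053)·(5) + (-0.02961)·(10) = 311.6 -0.005 -0.296 = 311.299 m.

311.3 m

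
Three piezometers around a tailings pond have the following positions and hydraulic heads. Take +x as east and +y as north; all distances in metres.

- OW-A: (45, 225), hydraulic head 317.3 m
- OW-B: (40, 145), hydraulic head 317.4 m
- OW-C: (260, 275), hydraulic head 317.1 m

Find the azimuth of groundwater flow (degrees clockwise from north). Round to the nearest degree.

028°

Three-point gradient (reference OW-A): Δ to OW-B = (-5, -80, +0.1), Δ to OW-C = (215, 50, -0.2).
∂h/∂x = -0.0006490, ∂h/∂y = -0.001209 (det = 16950).
Flow direction (−∇h) has components (+0.0006490 E, +0.001209 N).
Azimuth = atan2(E, N) = atan2(+0.0006490, +0.001209) = 28.2° ≈ 028°.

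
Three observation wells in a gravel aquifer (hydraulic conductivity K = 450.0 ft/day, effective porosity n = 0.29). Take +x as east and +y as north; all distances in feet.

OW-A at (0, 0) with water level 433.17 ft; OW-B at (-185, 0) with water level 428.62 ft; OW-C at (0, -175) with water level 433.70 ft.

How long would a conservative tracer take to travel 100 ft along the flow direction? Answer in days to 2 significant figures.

2.6 days

∂h/∂x = (428.62 − 433.17) / (-185 − 0) = +0.02459
∂h/∂y = (433.70 − 433.17) / (-175 − 0) = -0.003029
|∇h| = √(0.02459² + -0.003029²) = 0.02478
Seepage velocity v = K·i/n = 450.0 × 0.02478 / 0.29 = 38.45 ft/day.
t = 100 / 38.45 = 2.601 days.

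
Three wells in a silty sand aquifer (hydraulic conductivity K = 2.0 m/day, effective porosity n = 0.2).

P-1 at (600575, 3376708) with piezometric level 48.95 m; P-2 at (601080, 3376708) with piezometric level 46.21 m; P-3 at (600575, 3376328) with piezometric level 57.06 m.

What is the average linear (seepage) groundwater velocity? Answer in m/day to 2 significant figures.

0.22 m/day

∂h/∂x = (46.21 − 48.95) / (601080 − 600575) = -0.005426
∂h/∂y = (57.06 − 48.95) / (3376328 − 3376708) = -0.02134
|∇h| = √(-0.005426² + -0.02134²) = 0.02202
Seepage velocity v = K·i/n = 2.0 × 0.02202 / 0.2 = 0.2202 m/day.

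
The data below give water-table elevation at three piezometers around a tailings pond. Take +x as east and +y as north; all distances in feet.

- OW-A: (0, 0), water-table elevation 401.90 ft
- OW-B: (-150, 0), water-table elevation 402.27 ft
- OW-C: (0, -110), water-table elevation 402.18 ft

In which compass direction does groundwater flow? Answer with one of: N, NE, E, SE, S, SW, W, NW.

NE

∂h/∂x = (402.27 − 401.90) / (-150 − 0) = -0.002467
∂h/∂y = (402.18 − 401.90) / (-110 − 0) = -0.002545
Flow = −∇h = (+0.002467 east, +0.002545 north), which points northeast.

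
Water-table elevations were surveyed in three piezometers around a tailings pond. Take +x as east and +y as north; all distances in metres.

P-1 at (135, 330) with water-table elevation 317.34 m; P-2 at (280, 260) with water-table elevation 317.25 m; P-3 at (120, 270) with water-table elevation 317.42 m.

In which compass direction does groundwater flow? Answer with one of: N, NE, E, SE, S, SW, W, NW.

Taking P-1 as reference: P-2−P-1 = (145, -70, -0.09); P-3−P-1 = (-15, -60, +0.08).
Determinant of the coordinate differences = 145·(-60) − (-15)·(-70) = -9750.
∂h/∂x = [(-0.09)·(-60) − (+0.08)·(-70)] / -9750 = -0.001128
∂h/∂y = [145·(+0.08) − (-15)·(-0.09)] / -9750 = -0.001051
Flow = −∇h = (+0.001128 east, +0.001051 north), which points northeast.

NE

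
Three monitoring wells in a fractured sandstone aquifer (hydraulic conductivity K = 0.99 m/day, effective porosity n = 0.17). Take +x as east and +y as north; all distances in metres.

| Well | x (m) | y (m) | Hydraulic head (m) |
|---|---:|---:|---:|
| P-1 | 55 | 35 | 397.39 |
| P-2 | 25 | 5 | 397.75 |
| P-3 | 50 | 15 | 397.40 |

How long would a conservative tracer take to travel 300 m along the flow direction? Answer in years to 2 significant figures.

9.0 years

With h = a·x + b·y + c and P-1 as origin, the differences give:
  (-30)·a + (-30)·b = +0.36
  (-5)·a + (-20)·b = +0.01
Eliminate b (×(-20) and ×(-30), subtract): 450·a = -6.900 → a = ∂h/∂x = -0.01533
Back-substitute: b = ∂h/∂y = +0.003333.
|∇h| = √(-0.01533² + 0.003333²) = 0.01569
Seepage velocity v = K·i/n = 0.99 × 0.01569 / 0.17 = 0.09137 m/day.
t = 300 / 0.09137 = 3283 days = 8.99 years.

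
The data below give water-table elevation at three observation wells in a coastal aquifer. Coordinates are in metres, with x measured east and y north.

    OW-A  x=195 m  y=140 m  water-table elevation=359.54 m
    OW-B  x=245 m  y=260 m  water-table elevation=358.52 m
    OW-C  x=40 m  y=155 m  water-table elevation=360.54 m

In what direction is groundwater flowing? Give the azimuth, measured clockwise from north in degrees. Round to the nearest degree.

051°

With h = a·x + b·y + c and OW-A as origin, the differences give:
  50·a + 120·b = -1.02
  (-155)·a + 15·b = +1.00
Eliminate b (×15 and ×120, subtract): 19350·a = -135.300 → a = ∂h/∂x = -0.006992
Back-substitute: b = ∂h/∂y = -0.005587.
Flow direction (−∇h) has components (+0.006992 E, +0.005587 N).
Azimuth = atan2(E, N) = atan2(+0.006992, +0.005587) = 51.4° ≈ 051°.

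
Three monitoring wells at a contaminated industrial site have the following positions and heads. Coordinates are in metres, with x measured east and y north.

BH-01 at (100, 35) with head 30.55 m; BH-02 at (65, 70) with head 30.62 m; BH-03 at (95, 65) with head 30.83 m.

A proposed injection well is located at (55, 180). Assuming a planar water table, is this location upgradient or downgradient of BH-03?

Three-point gradient (reference BH-01): Δ to BH-02 = (-35, 35, +0.07), Δ to BH-03 = (-5, 30, +0.28).
∂h/∂x = +0.008800, ∂h/∂y = +0.01080 (det = -875).
Head at (55, 180) = 30.55 + (+0.008800)·(-45) + (+0.01080)·(145) = 31.72 m.
That is higher than the 30.83 m at BH-03, so the point is upgradient.

upgradient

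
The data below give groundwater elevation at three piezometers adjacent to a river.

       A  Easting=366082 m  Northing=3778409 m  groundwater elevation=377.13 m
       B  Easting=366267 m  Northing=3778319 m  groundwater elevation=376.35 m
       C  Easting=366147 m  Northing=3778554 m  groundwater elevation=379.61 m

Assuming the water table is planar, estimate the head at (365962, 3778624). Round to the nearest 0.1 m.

With h = a·x + b·y + c and A as origin, the differences give:
  185·a + (-90)·b = -0.78
  65·a + 145·b = +2.48
Eliminate b (×145 and ×(-90), subtract): 32675·a = 110.100 → a = ∂h/∂x = +0.003370
Back-substitute: b = ∂h/∂y = +0.01559.
h(365962, 3778624) = 377.13 + (+0.003370)·(-120) + (+0.01559)·(215) = 377.13 -0.404 +3.352 = 380.078 m.

380.1 m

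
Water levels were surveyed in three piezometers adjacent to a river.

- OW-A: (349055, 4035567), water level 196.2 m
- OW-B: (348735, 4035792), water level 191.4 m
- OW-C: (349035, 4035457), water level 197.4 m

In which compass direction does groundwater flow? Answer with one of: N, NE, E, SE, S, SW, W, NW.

Differences from OW-A: to OW-B (Δx, Δy, Δh) = (-320, 225, -4.8); to OW-C = (-20, -110, +1.2).
Determinant of the coordinate differences = (-320)·(-110) − (-20)·225 = 39700.
∂h/∂x = [(-4.8)·(-110) − (+1.2)·225] / 39700 = +0.006499
∂h/∂y = [(-320)·(+1.2) − (-20)·(-4.8)] / 39700 = -0.01209
Flow = −∇h = (-0.006499 east, +0.01209 north), which points northwest.

NW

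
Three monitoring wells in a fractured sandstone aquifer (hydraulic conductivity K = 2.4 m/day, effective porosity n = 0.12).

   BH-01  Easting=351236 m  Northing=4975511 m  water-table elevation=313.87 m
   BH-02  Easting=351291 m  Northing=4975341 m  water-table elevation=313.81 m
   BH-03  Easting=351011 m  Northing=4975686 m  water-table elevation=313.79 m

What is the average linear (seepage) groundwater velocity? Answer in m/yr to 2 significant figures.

Taking BH-01 as reference: BH-02−BH-01 = (55, -170, -0.06); BH-03−BH-01 = (-225, 175, -0.08).
Determinant of the coordinate differences = 55·175 − (-225)·(-170) = -28625.
∂h/∂x = [(-0.06)·175 − (-0.08)·(-170)] / -28625 = +0.0008419
∂h/∂y = [55·(-0.08) − (-225)·(-0.06)] / -28625 = +0.0006253
|∇h| = √(0.0008419² + 0.0006253²) = 0.001049
Seepage velocity v = K·i/n = 2.4 × 0.001049 / 0.12 = 0.02098 m/day = 7.663 m/yr.

7.7 m/yr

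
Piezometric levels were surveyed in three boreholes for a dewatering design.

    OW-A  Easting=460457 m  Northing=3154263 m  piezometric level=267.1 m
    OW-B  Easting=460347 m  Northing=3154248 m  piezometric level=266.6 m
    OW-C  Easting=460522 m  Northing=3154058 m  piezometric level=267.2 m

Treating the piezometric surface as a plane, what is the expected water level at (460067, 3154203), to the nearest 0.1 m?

265.3 m

Taking OW-A as reference: OW-B−OW-A = (-110, -15, -0.5); OW-C−OW-A = (65, -205, +0.1).
Determinant of the coordinate differences = (-110)·(-205) − 65·(-15) = 23525.
∂h/∂x = [(-0.5)·(-205) − (+0.1)·(-15)] / 23525 = +0.004421
∂h/∂y = [(-110)·(+0.1) − 65·(-0.5)] / 23525 = +0.0009139
h(460067, 3154203) = 267.1 + (+0.004421)·(-390) + (+0.0009139)·(-60) = 267.1 -1.724 -0.055 = 265.321 m.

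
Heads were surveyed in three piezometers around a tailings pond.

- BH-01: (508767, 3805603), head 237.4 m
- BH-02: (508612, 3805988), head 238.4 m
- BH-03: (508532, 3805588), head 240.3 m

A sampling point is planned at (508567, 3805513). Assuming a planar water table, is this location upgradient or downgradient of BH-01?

upgradient

Taking BH-01 as reference: BH-02−BH-01 = (-155, 385, +1.0); BH-03−BH-01 = (-235, -15, +2.9).
Determinant of the coordinate differences = (-155)·(-15) − (-235)·385 = 92800.
∂h/∂x = [(+1.0)·(-15) − (+2.9)·385] / 92800 = -0.01219
∂h/∂y = [(-155)·(+2.9) − (-235)·(+1.0)] / 92800 = -0.002311
Head at (508567, 3805513) = 237.4 + (-0.01219)·(-200) + (-0.002311)·(-90) = 240.05 m.
That is higher than the 237.4 m at BH-01, so the point is upgradient.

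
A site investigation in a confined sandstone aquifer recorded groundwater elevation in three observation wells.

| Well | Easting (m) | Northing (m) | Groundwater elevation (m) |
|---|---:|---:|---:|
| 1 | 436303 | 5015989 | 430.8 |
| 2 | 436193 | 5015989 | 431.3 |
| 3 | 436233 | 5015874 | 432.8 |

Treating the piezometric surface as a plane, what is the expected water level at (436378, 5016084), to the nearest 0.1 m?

429.1 m

With h = a·x + b·y + c and 1 as origin, the differences give:
  (-110)·a + 0·b = +0.5
  (-70)·a + (-115)·b = +2.0
Eliminate b (×(-115) and ×0, subtract): 12650·a = -57.50 → a = ∂h/∂x = -0.004545
Back-substitute: b = ∂h/∂y = -0.01462.
h(436378, 5016084) = 430.8 + (-0.004545)·(75) + (-0.01462)·(95) = 430.8 -0.341 -1.389 = 429.070 m.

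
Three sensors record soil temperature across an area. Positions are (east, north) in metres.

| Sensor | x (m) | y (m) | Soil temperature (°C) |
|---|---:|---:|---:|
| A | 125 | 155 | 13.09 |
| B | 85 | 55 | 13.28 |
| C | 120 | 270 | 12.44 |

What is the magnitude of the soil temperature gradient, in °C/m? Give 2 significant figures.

Three-point gradient (reference A): Δ to B = (-40, -100, +0.19), Δ to C = (-5, 115, -0.65).
∂T/∂x = +0.008461, ∂T/∂y = -0.005284 (det = -5100).
|∇f| = √(0.008461² + -0.005284²) = 0.009975 °C/m

0.0100 °C/m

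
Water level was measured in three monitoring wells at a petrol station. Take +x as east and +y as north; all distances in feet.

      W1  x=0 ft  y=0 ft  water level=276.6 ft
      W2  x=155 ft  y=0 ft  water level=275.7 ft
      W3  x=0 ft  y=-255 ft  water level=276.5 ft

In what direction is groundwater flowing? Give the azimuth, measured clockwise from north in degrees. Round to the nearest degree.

094°

∂h/∂x = (275.7 − 276.6) / (155 − 0) = -0.005806
∂h/∂y = (276.5 − 276.6) / (-255 − 0) = +0.0003922
Flow direction (−∇h) has components (+0.005806 E, -0.0003922 N).
Azimuth = atan2(E, N) = atan2(+0.005806, -0.0003922) = 93.9° ≈ 094°.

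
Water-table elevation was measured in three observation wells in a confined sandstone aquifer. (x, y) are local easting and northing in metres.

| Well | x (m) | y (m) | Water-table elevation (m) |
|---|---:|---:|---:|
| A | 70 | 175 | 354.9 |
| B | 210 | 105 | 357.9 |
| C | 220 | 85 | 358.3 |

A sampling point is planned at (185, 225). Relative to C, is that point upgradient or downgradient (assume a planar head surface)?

Taking A as reference: B−A = (140, -70, +3.0); C−A = (150, -90, +3.4).
Solve a·Δx + b·Δy = Δh: det = 140·(-90) − 150·(-70) = -2100.
∂h/∂x = [(+3.0)·(-90) − (+3.4)·(-70)] / -2100 = +0.01524
∂h/∂y = [140·(+3.4) − 150·(+3.0)] / -2100 = -0.01238
Head at (185, 225) = 354.9 + (+0.01524)·(115) + (-0.01238)·(50) = 356.03 m.
That is lower than the 358.3 m at C, so the point is downgradient.

downgradient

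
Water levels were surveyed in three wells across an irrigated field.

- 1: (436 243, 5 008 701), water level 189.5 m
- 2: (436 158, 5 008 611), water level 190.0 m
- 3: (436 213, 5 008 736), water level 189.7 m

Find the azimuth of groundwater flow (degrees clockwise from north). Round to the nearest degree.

Taking 1 as reference: 2−1 = (-85, -90, +0.5); 3−1 = (-30, 35, +0.2).
Determinant of the coordinate differences = (-85)·35 − (-30)·(-90) = -5675.
∂h/∂x = [(+0.5)·35 − (+0.2)·(-90)] / -5675 = -0.006256
∂h/∂y = [(-85)·(+0.2) − (-30)·(+0.5)] / -5675 = +0.0003524
Flow direction (−∇h) has components (+0.006256 E, -0.0003524 N).
Azimuth = atan2(E, N) = atan2(+0.006256, -0.0003524) = 93.2° ≈ 093°.

093°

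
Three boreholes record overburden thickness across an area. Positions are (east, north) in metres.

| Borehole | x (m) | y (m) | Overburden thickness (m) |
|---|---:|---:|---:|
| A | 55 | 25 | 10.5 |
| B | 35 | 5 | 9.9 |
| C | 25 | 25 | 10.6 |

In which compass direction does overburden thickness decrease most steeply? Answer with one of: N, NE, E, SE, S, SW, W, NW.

S

With d = a·x + b·y + c and A as origin, the differences give:
  (-20)·a + (-20)·b = -0.6
  (-30)·a + 0·b = +0.1
Eliminate b (×0 and ×(-20), subtract): -600·a = 2.00 → a = ∂d/∂x = -0.003333
Back-substitute: b = ∂d/∂y = +0.03333.
Steepest decrease is along −∇f = (+0.003333 E, -0.03333 N) → south.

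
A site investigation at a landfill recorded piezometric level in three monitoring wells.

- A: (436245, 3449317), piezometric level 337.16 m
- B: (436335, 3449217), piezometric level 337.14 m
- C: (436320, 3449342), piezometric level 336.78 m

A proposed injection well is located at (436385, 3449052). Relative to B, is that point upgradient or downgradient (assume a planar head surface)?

With h = a·x + b·y + c and A as origin, the differences give:
  90·a + (-100)·b = -0.02
  75·a + 25·b = -0.38
Eliminate b (×25 and ×(-100), subtract): 9750·a = -38.500 → a = ∂h/∂x = -0.003949
Back-substitute: b = ∂h/∂y = -0.003354.
Head at (436385, 3449052) = 337.16 + (-0.003949)·(140) + (-0.003354)·(-265) = 337.50 m.
That is higher than the 337.14 m at B, so the point is upgradient.

upgradient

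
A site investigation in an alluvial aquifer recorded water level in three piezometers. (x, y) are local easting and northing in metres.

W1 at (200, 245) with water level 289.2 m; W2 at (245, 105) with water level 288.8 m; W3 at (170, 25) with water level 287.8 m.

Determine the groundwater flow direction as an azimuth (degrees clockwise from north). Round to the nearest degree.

Differences from W1: to W2 (Δx, Δy, Δh) = (45, -140, -0.4); to W3 = (-30, -220, -1.4).
Solve a·Δx + b·Δy = Δh: det = 45·(-220) − (-30)·(-140) = -14100.
∂h/∂x = [(-0.4)·(-220) − (-1.4)·(-140)] / -14100 = +0.007660
∂h/∂y = [45·(-1.4) − (-30)·(-0.4)] / -14100 = +0.005319
Flow direction (−∇h) has components (-0.007660 E, -0.005319 N).
Azimuth = atan2(E, N) = atan2(-0.007660, -0.005319) = 235.2° ≈ 235°.

235°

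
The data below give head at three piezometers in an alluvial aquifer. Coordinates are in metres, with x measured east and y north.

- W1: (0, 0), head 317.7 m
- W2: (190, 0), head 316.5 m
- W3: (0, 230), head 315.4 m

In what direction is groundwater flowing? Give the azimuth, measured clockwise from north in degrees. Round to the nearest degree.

∂h/∂x = (316.5 − 317.7) / (190 − 0) = -0.006316
∂h/∂y = (315.4 − 317.7) / (230 − 0) = -0.01000
Flow direction (−∇h) has components (+0.006316 E, +0.01000 N).
Azimuth = atan2(E, N) = atan2(+0.006316, +0.01000) = 32.3° ≈ 032°.

032°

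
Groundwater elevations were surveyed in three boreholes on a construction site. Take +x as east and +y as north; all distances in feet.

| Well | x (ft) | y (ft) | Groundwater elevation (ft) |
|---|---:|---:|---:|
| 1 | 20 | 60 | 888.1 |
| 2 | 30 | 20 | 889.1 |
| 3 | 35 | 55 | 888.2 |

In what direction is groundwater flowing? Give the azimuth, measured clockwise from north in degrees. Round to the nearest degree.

004°

Three-point gradient (reference 1): Δ to 2 = (10, -40, +1.0), Δ to 3 = (15, -5, +0.1).
∂h/∂x = -0.001818, ∂h/∂y = -0.02545 (det = 550).
Flow direction (−∇h) has components (+0.001818 E, +0.02545 N).
Azimuth = atan2(E, N) = atan2(+0.001818, +0.02545) = 4.1° ≈ 004°.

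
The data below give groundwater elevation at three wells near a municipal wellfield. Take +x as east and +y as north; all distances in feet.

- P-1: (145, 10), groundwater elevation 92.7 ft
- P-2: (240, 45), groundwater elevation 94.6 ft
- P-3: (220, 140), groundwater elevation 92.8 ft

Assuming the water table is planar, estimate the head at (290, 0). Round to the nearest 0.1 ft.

Differences from P-1: to P-2 (Δx, Δy, Δh) = (95, 35, +1.9); to P-3 = (75, 130, +0.1).
Solve a·Δx + b·Δy = Δh: det = 95·130 − 75·35 = 9725.
∂h/∂x = [(+1.9)·130 − (+0.1)·35] / 9725 = +0.02504
∂h/∂y = [95·(+0.1) − 75·(+1.9)] / 9725 = -0.01368
h(290, 0) = 92.7 + (+0.02504)·(145) + (-0.01368)·(-10) = 92.7 +3.631 +0.137 = 96.467 ft.

96.5 ft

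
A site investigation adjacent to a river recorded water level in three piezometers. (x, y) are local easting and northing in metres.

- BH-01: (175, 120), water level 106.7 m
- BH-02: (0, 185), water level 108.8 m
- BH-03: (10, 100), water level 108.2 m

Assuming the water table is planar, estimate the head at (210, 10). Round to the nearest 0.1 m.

105.7 m

Taking BH-01 as reference: BH-02−BH-01 = (-175, 65, +2.1); BH-03−BH-01 = (-165, -20, +1.5).
Determinant of the coordinate differences = (-175)·(-20) − (-165)·65 = 14225.
∂h/∂x = [(+2.1)·(-20) − (+1.5)·65] / 14225 = -0.009807
∂h/∂y = [(-175)·(+1.5) − (-165)·(+2.1)] / 14225 = +0.005905
h(210, 10) = 106.7 + (-0.009807)·(35) + (+0.005905)·(-110) = 106.7 -0.343 -0.650 = 105.707 m.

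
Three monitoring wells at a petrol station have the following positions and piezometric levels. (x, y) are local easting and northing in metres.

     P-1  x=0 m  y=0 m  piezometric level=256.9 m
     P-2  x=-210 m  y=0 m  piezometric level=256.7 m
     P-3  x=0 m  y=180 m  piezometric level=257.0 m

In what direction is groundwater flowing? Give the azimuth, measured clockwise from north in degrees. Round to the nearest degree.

240°

∂h/∂x = (256.7 − 256.9) / (-210 − 0) = +0.0009524
∂h/∂y = (257.0 − 256.9) / (180 − 0) = +0.0005556
Flow direction (−∇h) has components (-0.0009524 E, -0.0005556 N).
Azimuth = atan2(E, N) = atan2(-0.0009524, -0.0005556) = 239.7° ≈ 240°.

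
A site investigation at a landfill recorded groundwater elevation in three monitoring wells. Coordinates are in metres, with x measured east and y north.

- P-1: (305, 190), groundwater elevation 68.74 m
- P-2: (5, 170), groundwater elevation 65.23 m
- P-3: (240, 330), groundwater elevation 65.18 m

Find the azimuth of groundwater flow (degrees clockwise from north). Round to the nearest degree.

Three-point gradient (reference P-1): Δ to P-2 = (-300, -20, -3.51), Δ to P-3 = (-65, 140, -3.56).
∂h/∂x = +0.01299, ∂h/∂y = -0.01940 (det = -43300).
Flow direction (−∇h) has components (-0.01299 E, +0.01940 N).
Azimuth = atan2(E, N) = atan2(-0.01299, +0.01940) = 326.2° ≈ 326°.

326°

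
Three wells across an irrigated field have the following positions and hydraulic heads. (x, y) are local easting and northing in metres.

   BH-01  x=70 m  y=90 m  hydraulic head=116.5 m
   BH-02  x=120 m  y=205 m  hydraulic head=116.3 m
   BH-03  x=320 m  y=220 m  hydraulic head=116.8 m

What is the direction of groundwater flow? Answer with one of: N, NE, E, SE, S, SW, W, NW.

Taking BH-01 as reference: BH-02−BH-01 = (50, 115, -0.2); BH-03−BH-01 = (250, 130, +0.3).
Determinant of the coordinate differences = 50·130 − 250·115 = -22250.
∂h/∂x = [(-0.2)·130 − (+0.3)·115] / -22250 = +0.002719
∂h/∂y = [50·(+0.3) − 250·(-0.2)] / -22250 = -0.002921
Flow = −∇h = (-0.002719 east, +0.002921 north), which points northwest.

NW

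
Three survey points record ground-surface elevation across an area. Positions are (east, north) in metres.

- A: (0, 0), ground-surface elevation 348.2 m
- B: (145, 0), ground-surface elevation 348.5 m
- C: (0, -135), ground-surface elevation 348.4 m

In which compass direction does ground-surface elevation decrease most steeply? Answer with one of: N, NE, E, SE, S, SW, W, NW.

∂z/∂x = (348.5 − 348.2) / (145 − 0) = +0.002069
∂z/∂y = (348.4 − 348.2) / (-135 − 0) = -0.001481
Steepest decrease is along −∇f = (-0.002069 E, +0.001481 N) → northwest.

NW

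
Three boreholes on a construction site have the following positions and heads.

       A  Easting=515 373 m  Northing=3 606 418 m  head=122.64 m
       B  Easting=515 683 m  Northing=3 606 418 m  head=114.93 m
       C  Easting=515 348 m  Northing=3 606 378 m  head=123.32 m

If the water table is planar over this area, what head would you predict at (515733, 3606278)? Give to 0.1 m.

Three-point gradient (reference A): Δ to B = (310, 0, -7.71), Δ to C = (-25, -40, +0.68).
∂h/∂x = -0.02487, ∂h/∂y = -0.001456 (det = -12400).
h(515733, 3606278) = 122.64 + (-0.02487)·(360) + (-0.001456)·(-140) = 122.64 -8.954 +0.204 = 113.890 m.

113.9 m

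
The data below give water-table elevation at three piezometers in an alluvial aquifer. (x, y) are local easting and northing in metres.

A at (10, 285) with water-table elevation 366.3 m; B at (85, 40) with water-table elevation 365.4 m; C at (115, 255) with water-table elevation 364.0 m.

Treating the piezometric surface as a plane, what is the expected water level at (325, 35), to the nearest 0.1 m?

359.9 m

Differences from A: to B (Δx, Δy, Δh) = (75, -245, -0.9); to C = (105, -30, -2.3).
Determinant of the coordinate differences = 75·(-30) − 105·(-245) = 23475.
∂h/∂x = [(-0.9)·(-30) − (-2.3)·(-245)] / 23475 = -0.02285
∂h/∂y = [75·(-2.3) − 105·(-0.9)] / 23475 = -0.003323
h(325, 35) = 366.3 + (-0.02285)·(315) + (-0.003323)·(-250) = 366.3 -7.199 +0.831 = 359.932 m.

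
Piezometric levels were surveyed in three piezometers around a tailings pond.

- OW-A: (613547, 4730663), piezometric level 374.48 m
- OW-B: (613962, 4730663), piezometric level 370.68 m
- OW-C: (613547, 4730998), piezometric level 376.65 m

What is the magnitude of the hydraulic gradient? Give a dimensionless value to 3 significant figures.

∂h/∂x = (370.68 − 374.48) / (613962 − 613547) = -0.009157
∂h/∂y = (376.65 − 374.48) / (4730998 − 4730663) = +0.006478
|∇h| = √(-0.009157² + 0.006478²) = 0.01122

0.0112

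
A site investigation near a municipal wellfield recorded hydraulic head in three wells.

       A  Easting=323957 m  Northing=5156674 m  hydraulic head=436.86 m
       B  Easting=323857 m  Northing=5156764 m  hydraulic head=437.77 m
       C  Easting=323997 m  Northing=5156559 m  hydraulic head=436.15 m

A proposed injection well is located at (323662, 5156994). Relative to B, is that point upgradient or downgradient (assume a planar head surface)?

upgradient

Three-point gradient (reference A): Δ to B = (-100, 90, +0.91), Δ to C = (40, -115, -0.71).
∂h/∂x = -0.005158, ∂h/∂y = +0.004380 (det = 7900).
Head at (323662, 5156994) = 436.86 + (-0.005158)·(-295) + (+0.004380)·(320) = 439.78 m.
That is higher than the 437.77 m at B, so the point is upgradient.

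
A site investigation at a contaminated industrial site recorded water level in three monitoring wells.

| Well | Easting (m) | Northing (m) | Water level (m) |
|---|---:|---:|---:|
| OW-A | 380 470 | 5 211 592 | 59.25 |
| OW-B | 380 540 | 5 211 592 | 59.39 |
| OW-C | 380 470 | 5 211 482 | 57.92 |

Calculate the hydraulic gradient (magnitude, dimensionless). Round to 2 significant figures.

∂h/∂x = (59.39 − 59.25) / (380540 − 380470) = +0.002000
∂h/∂y = (57.92 − 59.25) / (5211482 − 5211592) = +0.01209
|∇h| = √(0.002000² + 0.01209²) = 0.01225

0.012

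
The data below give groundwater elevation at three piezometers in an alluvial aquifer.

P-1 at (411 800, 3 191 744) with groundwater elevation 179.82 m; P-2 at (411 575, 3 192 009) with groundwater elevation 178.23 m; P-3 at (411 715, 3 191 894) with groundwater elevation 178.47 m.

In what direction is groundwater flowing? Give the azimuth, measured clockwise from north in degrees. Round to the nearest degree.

035°

Three-point gradient (reference P-1): Δ to P-2 = (-225, 265, -1.59), Δ to P-3 = (-85, 150, -1.35).
∂h/∂x = -0.01062, ∂h/∂y = -0.01502 (det = -11225).
Flow direction (−∇h) has components (+0.01062 E, +0.01502 N).
Azimuth = atan2(E, N) = atan2(+0.01062, +0.01502) = 35.3° ≈ 035°.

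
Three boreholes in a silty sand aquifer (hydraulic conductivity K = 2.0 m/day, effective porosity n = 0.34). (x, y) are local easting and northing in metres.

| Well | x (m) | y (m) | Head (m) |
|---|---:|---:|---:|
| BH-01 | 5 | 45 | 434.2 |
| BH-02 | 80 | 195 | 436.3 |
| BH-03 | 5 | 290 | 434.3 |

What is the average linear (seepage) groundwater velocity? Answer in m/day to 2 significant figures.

0.16 m/day

With h = a·x + b·y + c and BH-01 as origin, the differences give:
  75·a + 150·b = +2.1
  0·a + 245·b = +0.1
Eliminate b (×245 and ×150, subtract): 18375·a = 499.50 → a = ∂h/∂x = +0.02718
Back-substitute: b = ∂h/∂y = +0.0004082.
|∇h| = √(0.02718² + 0.0004082²) = 0.02718
Seepage velocity v = K·i/n = 2.0 × 0.02718 / 0.34 = 0.1599 m/day.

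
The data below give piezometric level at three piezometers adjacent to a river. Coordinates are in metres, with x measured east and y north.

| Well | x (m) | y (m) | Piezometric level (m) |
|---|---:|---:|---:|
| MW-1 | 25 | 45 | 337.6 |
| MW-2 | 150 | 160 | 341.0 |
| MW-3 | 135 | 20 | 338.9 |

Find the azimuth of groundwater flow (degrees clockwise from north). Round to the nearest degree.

228°

With h = a·x + b·y + c and MW-1 as origin, the differences give:
  125·a + 115·b = +3.4
  110·a + (-25)·b = +1.3
Eliminate b (×(-25) and ×115, subtract): -15775·a = -234.50 → a = ∂h/∂x = +0.01487
Back-substitute: b = ∂h/∂y = +0.01341.
Flow direction (−∇h) has components (-0.01487 E, -0.01341 N).
Azimuth = atan2(E, N) = atan2(-0.01487, -0.01341) = 228.0° ≈ 228°.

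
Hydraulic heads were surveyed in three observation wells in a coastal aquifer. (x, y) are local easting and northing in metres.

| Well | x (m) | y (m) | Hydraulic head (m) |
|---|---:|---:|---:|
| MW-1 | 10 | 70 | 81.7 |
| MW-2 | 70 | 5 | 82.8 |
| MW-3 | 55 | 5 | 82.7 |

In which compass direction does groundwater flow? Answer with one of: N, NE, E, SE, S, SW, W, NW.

NW

With h = a·x + b·y + c and MW-1 as origin, the differences give:
  60·a + (-65)·b = +1.1
  45·a + (-65)·b = +1.0
Eliminate b (×(-65) and ×(-65), subtract): -975·a = -6.50 → a = ∂h/∂x = +0.006667
Back-substitute: b = ∂h/∂y = -0.01077.
Flow = −∇h = (-0.006667 east, +0.01077 north), which points northwest.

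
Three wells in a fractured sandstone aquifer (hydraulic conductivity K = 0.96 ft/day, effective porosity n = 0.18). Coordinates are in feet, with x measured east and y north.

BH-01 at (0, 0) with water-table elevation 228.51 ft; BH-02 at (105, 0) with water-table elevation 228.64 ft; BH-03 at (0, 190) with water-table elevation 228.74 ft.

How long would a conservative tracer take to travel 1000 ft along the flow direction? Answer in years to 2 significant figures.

300 years

∂h/∂x = (228.64 − 228.51) / (105 − 0) = +0.001238
∂h/∂y = (228.74 − 228.51) / (190 − 0) = +0.001211
|∇h| = √(0.001238² + 0.001211²) = 0.001732
Seepage velocity v = K·i/n = 0.96 × 0.001732 / 0.18 = 0.009237 ft/day.
t = 1000 / 0.009237 = 1.083e+05 days = 297 years.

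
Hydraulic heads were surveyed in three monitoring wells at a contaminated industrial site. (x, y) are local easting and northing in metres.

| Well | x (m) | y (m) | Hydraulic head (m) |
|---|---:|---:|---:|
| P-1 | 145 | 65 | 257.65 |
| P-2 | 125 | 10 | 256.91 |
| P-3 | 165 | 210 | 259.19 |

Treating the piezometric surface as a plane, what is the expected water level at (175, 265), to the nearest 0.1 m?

259.8 m

Taking P-1 as reference: P-2−P-1 = (-20, -55, -0.74); P-3−P-1 = (20, 145, +1.54).
Solve a·Δx + b·Δy = Δh: det = (-20)·145 − 20·(-55) = -1800.
∂h/∂x = [(-0.74)·145 − (+1.54)·(-55)] / -1800 = +0.01256
∂h/∂y = [(-20)·(+1.54) − 20·(-0.74)] / -1800 = +0.008889
h(175, 265) = 257.65 + (+0.01256)·(30) + (+0.008889)·(200) = 257.65 +0.377 +1.778 = 259.804 m.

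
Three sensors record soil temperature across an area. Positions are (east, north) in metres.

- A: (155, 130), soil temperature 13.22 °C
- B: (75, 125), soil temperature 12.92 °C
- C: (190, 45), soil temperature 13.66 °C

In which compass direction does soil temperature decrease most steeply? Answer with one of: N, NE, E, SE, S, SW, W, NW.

NW

Three-point gradient (reference A): Δ to B = (-80, -5, -0.30), Δ to C = (35, -85, +0.44).
∂T/∂x = +0.003971, ∂T/∂y = -0.003541 (det = 6975).
Steepest decrease is along −∇f = (-0.003971 E, +0.003541 N) → northwest.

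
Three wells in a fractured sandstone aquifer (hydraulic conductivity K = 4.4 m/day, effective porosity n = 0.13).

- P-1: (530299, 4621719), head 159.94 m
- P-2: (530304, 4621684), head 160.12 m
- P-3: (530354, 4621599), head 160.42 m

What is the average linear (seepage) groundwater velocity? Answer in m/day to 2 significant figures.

Three-point gradient (reference P-1): Δ to P-2 = (5, -35, +0.18), Δ to P-3 = (55, -120, +0.48).
∂h/∂x = -0.003623, ∂h/∂y = -0.005660 (det = 1325).
|∇h| = √(-0.003623² + -0.005660²) = 0.00672
Seepage velocity v = K·i/n = 4.4 × 0.00672 / 0.13 = 0.2274 m/day.

0.23 m/day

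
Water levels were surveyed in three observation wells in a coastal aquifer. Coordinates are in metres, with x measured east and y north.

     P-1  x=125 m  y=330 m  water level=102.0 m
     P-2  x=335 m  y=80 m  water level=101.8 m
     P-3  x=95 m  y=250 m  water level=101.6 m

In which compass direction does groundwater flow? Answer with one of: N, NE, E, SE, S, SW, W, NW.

Taking P-1 as reference: P-2−P-1 = (210, -250, -0.2); P-3−P-1 = (-30, -80, -0.4).
Determinant of the coordinate differences = 210·(-80) − (-30)·(-250) = -24300.
∂h/∂x = [(-0.2)·(-80) − (-0.4)·(-250)] / -24300 = +0.003457
∂h/∂y = [210·(-0.4) − (-30)·(-0.2)] / -24300 = +0.003704
Flow = −∇h = (-0.003457 east, -0.003704 north), which points southwest.

SW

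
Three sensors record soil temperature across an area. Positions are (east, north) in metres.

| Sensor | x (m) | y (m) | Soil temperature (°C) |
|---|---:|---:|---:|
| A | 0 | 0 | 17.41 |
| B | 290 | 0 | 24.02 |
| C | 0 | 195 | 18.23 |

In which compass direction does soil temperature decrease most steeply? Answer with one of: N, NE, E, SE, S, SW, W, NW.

W

∂T/∂x = (24.02 − 17.41) / (290 − 0) = +0.02279
∂T/∂y = (18.23 − 17.41) / (195 − 0) = +0.004205
Steepest decrease is along −∇f = (-0.02279 E, -0.004205 N) → west.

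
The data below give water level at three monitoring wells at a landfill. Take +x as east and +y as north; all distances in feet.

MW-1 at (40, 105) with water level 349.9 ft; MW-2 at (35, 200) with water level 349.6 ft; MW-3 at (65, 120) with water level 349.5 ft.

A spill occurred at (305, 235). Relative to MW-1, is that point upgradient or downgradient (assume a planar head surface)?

With h = a·x + b·y + c and MW-1 as origin, the differences give:
  (-5)·a + 95·b = -0.3
  25·a + 15·b = -0.4
Eliminate b (×15 and ×95, subtract): -2450·a = 33.50 → a = ∂h/∂x = -0.01367
Back-substitute: b = ∂h/∂y = -0.003878.
Head at (305, 235) = 349.9 + (-0.01367)·(265) + (-0.003878)·(130) = 345.77 ft.
That is lower than the 349.9 ft at MW-1, so the point is downgradient.

downgradient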